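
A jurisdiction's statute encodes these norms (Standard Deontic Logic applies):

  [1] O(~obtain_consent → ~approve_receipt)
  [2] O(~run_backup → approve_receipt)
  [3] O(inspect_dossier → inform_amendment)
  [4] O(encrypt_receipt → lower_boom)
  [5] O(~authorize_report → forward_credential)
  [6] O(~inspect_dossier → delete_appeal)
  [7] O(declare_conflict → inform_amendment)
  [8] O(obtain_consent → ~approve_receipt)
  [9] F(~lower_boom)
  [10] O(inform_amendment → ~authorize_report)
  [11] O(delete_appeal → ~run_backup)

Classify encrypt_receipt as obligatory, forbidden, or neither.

Neither

Premise 4 is O(encrypt_receipt → lower_boom); even if O(lower_boom) held, inferring O(encrypt_receipt) would be affirming the consequent — invalid.
No premise or chain of K-axiom applications forces O(encrypt_receipt), and none forces O(~encrypt_receipt). So encrypt_receipt is neither obligatory nor forbidden under these norms.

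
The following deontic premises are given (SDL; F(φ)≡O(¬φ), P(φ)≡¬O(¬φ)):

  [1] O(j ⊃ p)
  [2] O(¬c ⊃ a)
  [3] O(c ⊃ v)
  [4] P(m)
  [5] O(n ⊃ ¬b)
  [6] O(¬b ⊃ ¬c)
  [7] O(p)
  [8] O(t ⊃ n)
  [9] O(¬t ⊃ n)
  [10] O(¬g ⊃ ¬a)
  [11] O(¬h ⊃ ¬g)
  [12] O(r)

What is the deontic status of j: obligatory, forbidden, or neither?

Neither

Premise 1 is O(j ⊃ p); even if O(p) held, inferring O(j) would be affirming the consequent — invalid.
No premise or chain of K-axiom applications forces O(j), and none forces O(¬j). So j is neither obligatory nor forbidden under these norms.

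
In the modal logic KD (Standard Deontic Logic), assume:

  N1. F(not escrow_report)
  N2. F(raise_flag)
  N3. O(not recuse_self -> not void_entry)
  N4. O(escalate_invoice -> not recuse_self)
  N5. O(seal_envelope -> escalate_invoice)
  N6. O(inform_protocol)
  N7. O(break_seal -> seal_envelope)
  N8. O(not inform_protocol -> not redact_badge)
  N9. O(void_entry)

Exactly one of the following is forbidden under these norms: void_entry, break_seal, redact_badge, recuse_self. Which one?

From premise 9 we have O(void_entry).
Premise 3, O(not recuse_self -> not void_entry), contraposes to O(void_entry -> recuse_self); with O(void_entry) we get O(recuse_self).
Premise 4 is O(escalate_invoice -> not recuse_self); contrapositively O(recuse_self -> not escalate_invoice). Since O(recuse_self) holds, K gives O(not escalate_invoice).
Premise 5 is O(seal_envelope -> escalate_invoice); contrapositively O(not escalate_invoice -> not seal_envelope). Since O(not escalate_invoice) holds, K gives O(not seal_envelope).
Premise 7 is O(break_seal -> seal_envelope); contrapositively O(not seal_envelope -> not break_seal). Since O(not seal_envelope) holds, K gives O(not break_seal).
So O(not break_seal) holds, i.e. break_seal is forbidden. None of the other listed options is forbidden under the premises.

break_seal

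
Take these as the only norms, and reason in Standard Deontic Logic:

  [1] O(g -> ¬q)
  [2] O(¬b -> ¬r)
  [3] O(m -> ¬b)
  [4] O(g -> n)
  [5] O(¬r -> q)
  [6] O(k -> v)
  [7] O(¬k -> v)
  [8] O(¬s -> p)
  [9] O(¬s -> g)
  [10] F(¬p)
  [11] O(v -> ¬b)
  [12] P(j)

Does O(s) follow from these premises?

Premises 7 and 6 cover both cases: O(¬k -> v) and O(k -> v). Since ¬k ∨ k is a tautology, O(v) follows.
Applying K to premise 11 (O(v -> ¬b)) and O(v) yields O(¬b).
Applying K to premise 2 (O(¬b -> ¬r)) and O(¬b) yields O(¬r).
Applying K to premise 5 (O(¬r -> q)) and O(¬r) yields O(q).
Premise 1 is O(g -> ¬q); contrapositively O(q -> ¬g). Since O(q) holds, K gives O(¬g).
The contrapositive of premise 9 (O(¬s -> g)) is O(¬g -> s), and O(¬g) is already established, so O(s).
Premises 3, 4, 8, 10, 12 do not contribute to this derivation.
So O(s) follows.

Yes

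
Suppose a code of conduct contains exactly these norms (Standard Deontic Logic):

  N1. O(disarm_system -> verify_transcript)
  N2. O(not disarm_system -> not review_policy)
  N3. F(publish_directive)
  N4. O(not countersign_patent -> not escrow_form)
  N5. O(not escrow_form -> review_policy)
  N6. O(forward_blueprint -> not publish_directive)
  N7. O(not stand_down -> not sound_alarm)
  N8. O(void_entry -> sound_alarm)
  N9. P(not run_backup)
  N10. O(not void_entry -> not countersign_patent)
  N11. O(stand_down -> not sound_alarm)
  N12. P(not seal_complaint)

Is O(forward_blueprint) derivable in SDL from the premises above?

No

Premise 6 is O(forward_blueprint -> not publish_directive); even if O(not publish_directive) held, inferring O(forward_blueprint) would be affirming the consequent — invalid.
No other premise forces O(forward_blueprint). An ideal world satisfying every premise can still have forward_blueprint false, so O(forward_blueprint) is not derivable.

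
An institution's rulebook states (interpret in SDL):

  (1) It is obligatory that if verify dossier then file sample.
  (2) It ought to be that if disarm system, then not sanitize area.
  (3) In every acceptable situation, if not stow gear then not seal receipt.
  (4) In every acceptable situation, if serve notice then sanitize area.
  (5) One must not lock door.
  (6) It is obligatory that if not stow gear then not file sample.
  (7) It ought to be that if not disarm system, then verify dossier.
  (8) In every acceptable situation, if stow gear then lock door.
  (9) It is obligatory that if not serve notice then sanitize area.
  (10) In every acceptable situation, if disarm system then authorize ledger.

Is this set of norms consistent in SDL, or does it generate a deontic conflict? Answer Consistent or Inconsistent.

Inconsistent

Premises 4 and 9 cover both cases: O(serve_notice → sanitize_area) and O(¬serve_notice → sanitize_area). Since serve_notice ∨ ¬serve_notice is a tautology, O(sanitize_area) follows.
The contrapositive of premise 2 (O(disarm_system → ¬sanitize_area)) is O(sanitize_area → ¬disarm_system), and O(sanitize_area) is already established, so O(¬disarm_system).
From O(¬disarm_system) and premise 7, O(¬disarm_system → verify_dossier), we obtain O(verify_dossier).
Applying K to premise 1 (O(verify_dossier → file_sample)) and O(verify_dossier) yields O(file_sample).
The contrapositive of premise 6 (O(¬stow_gear → ¬file_sample)) is O(file_sample → stow_gear), and O(file_sample) is already established, so O(stow_gear).
Premise 8 is O(stow_gear → lock_door); since O(stow_gear), deontic closure gives O(lock_door).
Yet premise 5 is F(lock_door), i.e. O(¬lock_door).
We now have both O(lock_door) and O(¬lock_door) — lock_door is simultaneously obligatory and forbidden, violating the D-axiom.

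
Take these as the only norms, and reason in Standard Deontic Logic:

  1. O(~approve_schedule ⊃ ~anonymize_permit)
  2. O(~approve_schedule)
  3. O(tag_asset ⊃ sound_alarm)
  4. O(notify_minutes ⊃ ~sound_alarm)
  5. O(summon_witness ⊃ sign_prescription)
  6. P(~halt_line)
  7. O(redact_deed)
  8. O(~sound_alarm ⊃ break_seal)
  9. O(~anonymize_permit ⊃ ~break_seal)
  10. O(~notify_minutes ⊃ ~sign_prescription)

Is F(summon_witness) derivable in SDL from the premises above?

Yes

Premise 2 gives O(~approve_schedule).
Applying K to premise 1 (O(~approve_schedule ⊃ ~anonymize_permit)) and O(~approve_schedule) yields O(~anonymize_permit).
From O(~anonymize_permit) and premise 9, O(~anonymize_permit ⊃ ~break_seal), we obtain O(~break_seal).
Premise 8, O(~sound_alarm ⊃ break_seal), contraposes to O(~break_seal ⊃ sound_alarm); with O(~break_seal) we get O(sound_alarm).
The contrapositive of premise 4 (O(notify_minutes ⊃ ~sound_alarm)) is O(sound_alarm ⊃ ~notify_minutes), and O(sound_alarm) is already established, so O(~notify_minutes).
Premise 10 is O(~notify_minutes ⊃ ~sign_prescription); since O(~notify_minutes), deontic closure gives O(~sign_prescription).
Premise 5 is O(summon_witness ⊃ sign_prescription); contrapositively O(~sign_prescription ⊃ ~summon_witness). Since O(~sign_prescription) holds, K gives O(~summon_witness).
Premises 3, 6, 7 do not contribute to this derivation.
So O(~summon_witness) holds, i.e. F(summon_witness). The claim follows.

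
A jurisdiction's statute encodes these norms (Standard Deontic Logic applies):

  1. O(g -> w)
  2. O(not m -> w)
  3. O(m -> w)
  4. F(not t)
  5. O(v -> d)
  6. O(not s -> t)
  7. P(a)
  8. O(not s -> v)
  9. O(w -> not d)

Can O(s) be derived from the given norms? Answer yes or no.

Yes

Premises 3 and 2 are O(m -> w) and O(not m -> w); every ideal world satisfies m or not m, so in either case w holds — hence O(w).
From O(w) and premise 9, O(w -> not d), we obtain O(not d).
The contrapositive of premise 5 (O(v -> d)) is O(not d -> not v), and O(not d) is already established, so O(not v).
The contrapositive of premise 8 (O(not s -> v)) is O(not v -> s), and O(not v) is already established, so O(s).
Premises 1, 4, 6, 7 do not contribute to this derivation.
So O(s) follows.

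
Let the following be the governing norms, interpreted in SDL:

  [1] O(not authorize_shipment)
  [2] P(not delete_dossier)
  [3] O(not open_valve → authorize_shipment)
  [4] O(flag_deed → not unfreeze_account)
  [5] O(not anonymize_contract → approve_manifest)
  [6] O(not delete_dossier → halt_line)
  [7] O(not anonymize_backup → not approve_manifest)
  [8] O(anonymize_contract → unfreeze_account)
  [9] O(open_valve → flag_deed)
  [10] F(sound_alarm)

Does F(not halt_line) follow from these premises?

No

Premise 6 is O(not delete_dossier → halt_line), but O(not delete_dossier) is not derivable from the premises (the permission P(not delete_dossier) asserts only not O(delete_dossier), not O(not delete_dossier)), so it does not yield O(halt_line).
No other premise forces O(halt_line). An ideal world satisfying every premise can still have not halt_line true, so F(not halt_line) is not derivable.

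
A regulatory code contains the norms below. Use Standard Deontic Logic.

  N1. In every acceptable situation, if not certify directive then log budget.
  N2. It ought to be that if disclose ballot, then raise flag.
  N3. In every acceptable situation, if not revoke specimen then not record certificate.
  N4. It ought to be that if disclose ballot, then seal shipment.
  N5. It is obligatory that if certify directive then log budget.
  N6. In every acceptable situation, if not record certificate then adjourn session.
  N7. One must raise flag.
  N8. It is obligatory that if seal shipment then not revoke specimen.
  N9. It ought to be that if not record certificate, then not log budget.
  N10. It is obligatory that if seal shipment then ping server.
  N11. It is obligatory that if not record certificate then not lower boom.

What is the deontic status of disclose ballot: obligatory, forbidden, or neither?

Premises 1 and 5 cover both cases: O(¬certify_directive → log_budget) and O(certify_directive → log_budget). Since ¬certify_directive ∨ certify_directive is a tautology, O(log_budget) follows.
Premise 9, O(¬record_certificate → ¬log_budget), contraposes to O(log_budget → record_certificate); with O(log_budget) we get O(record_certificate).
Premise 3, O(¬revoke_specimen → ¬record_certificate), contraposes to O(record_certificate → revoke_specimen); with O(record_certificate) we get O(revoke_specimen).
The contrapositive of premise 8 (O(seal_shipment → ¬revoke_specimen)) is O(revoke_specimen → ¬seal_shipment), and O(revoke_specimen) is already established, so O(¬seal_shipment).
Premise 4, O(disclose_ballot → seal_shipment), contraposes to O(¬seal_shipment → ¬disclose_ballot); with O(¬seal_shipment) we get O(¬disclose_ballot).
Premises 2, 6, 7, 10, 11 do not contribute to this derivation.
Thus O(¬disclose_ballot), which is F(disclose_ballot): disclose_ballot is forbidden.

Forbidden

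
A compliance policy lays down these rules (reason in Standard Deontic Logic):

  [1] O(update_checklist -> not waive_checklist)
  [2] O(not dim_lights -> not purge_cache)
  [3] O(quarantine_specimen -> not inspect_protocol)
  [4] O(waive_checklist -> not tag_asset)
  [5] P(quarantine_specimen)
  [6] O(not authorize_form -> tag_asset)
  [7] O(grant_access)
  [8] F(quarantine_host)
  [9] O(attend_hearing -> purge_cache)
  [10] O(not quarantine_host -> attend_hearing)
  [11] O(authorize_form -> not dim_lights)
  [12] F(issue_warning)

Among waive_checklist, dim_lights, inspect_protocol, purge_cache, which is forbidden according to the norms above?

Premise 8 is F(quarantine_host), i.e. O(not quarantine_host).
Premise 10 is O(not quarantine_host -> attend_hearing); since O(not quarantine_host), deontic closure gives O(attend_hearing).
From O(attend_hearing) and premise 9, O(attend_hearing -> purge_cache), we obtain O(purge_cache).
Premise 2 is O(not dim_lights -> not purge_cache); contrapositively O(purge_cache -> dim_lights). Since O(purge_cache) holds, K gives O(dim_lights).
The contrapositive of premise 11 (O(authorize_form -> not dim_lights)) is O(dim_lights -> not authorize_form), and O(dim_lights) is already established, so O(not authorize_form).
With premise 6, O(not authorize_form -> tag_asset), the K-axiom yields O(tag_asset).
The contrapositive of premise 4 (O(waive_checklist -> not tag_asset)) is O(tag_asset -> not waive_checklist), and O(tag_asset) is already established, so O(not waive_checklist).
So O(not waive_checklist) holds, i.e. waive_checklist is forbidden. None of the other listed options is forbidden under the premises.

waive_checklist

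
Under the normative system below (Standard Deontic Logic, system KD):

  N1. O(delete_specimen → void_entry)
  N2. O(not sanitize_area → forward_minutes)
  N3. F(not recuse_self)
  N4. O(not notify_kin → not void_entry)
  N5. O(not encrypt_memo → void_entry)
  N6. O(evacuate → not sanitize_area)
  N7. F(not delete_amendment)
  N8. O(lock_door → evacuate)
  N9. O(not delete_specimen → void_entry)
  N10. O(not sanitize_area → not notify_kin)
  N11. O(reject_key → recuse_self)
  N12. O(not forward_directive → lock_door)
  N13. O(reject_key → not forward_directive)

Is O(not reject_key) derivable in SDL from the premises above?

Premises 1 and 9 are O(delete_specimen → void_entry) and O(not delete_specimen → void_entry); every ideal world satisfies delete_specimen or not delete_specimen, so in either case void_entry holds — hence O(void_entry).
Premise 4, O(not notify_kin → not void_entry), contraposes to O(void_entry → notify_kin); with O(void_entry) we get O(notify_kin).
Premise 10 is O(not sanitize_area → not notify_kin); contrapositively O(notify_kin → sanitize_area). Since O(notify_kin) holds, K gives O(sanitize_area).
Premise 6 is O(evacuate → not sanitize_area); contrapositively O(sanitize_area → not evacuate). Since O(sanitize_area) holds, K gives O(not evacuate).
Premise 8, O(lock_door → evacuate), contraposes to O(not evacuate → not lock_door); with O(not evacuate) we get O(not lock_door).
The contrapositive of premise 12 (O(not forward_directive → lock_door)) is O(not lock_door → forward_directive), and O(not lock_door) is already established, so O(forward_directive).
The contrapositive of premise 13 (O(reject_key → not forward_directive)) is O(forward_directive → not reject_key), and O(forward_directive) is already established, so O(not reject_key).
Premises 2, 3, 5, 7, 11 do not contribute to this derivation.
So O(not reject_key) follows.

Yes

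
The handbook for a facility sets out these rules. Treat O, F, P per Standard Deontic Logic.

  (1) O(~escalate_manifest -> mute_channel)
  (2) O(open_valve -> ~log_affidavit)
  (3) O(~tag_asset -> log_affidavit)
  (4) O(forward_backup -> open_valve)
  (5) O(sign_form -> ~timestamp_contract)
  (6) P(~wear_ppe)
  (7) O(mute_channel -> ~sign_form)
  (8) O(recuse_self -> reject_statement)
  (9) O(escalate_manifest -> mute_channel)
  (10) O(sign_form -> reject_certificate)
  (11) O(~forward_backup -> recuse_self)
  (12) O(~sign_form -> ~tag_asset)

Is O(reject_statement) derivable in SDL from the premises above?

By case analysis on escalate_manifest: premise 9 gives O(escalate_manifest -> mute_channel) and premise 1 gives O(~escalate_manifest -> mute_channel), so O(mute_channel) either way.
Premise 7 is O(mute_channel -> ~sign_form); since O(mute_channel), deontic closure gives O(~sign_form).
From O(~sign_form) and premise 12, O(~sign_form -> ~tag_asset), we obtain O(~tag_asset).
Premise 3 is O(~tag_asset -> log_affidavit); since O(~tag_asset), deontic closure gives O(log_affidavit).
The contrapositive of premise 2 (O(open_valve -> ~log_affidavit)) is O(log_affidavit -> ~open_valve), and O(log_affidavit) is already established, so O(~open_valve).
Premise 4, O(forward_backup -> open_valve), contraposes to O(~open_valve -> ~forward_backup); with O(~open_valve) we get O(~forward_backup).
Applying K to premise 11 (O(~forward_backup -> recuse_self)) and O(~forward_backup) yields O(recuse_self).
Applying K to premise 8 (O(recuse_self -> reject_statement)) and O(recuse_self) yields O(reject_statement).
Premises 5, 6, 10 do not contribute to this derivation.
So O(reject_statement) follows.

Yes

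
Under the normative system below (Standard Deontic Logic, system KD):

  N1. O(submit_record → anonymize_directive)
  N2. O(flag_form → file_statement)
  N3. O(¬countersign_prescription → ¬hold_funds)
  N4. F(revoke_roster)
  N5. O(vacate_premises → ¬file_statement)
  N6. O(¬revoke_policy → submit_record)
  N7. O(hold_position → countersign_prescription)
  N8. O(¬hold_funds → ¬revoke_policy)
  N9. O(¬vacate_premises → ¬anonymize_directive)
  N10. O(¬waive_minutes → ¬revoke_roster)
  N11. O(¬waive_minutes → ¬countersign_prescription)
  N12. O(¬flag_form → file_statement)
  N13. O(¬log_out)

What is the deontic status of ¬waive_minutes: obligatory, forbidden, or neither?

Forbidden

By case analysis on flag_form: premise 2 gives O(flag_form → file_statement) and premise 12 gives O(¬flag_form → file_statement), so O(file_statement) either way.
Premise 5, O(vacate_premises → ¬file_statement), contraposes to O(file_statement → ¬vacate_premises); with O(file_statement) we get O(¬vacate_premises).
From O(¬vacate_premises) and premise 9, O(¬vacate_premises → ¬anonymize_directive), we obtain O(¬anonymize_directive).
Premise 1, O(submit_record → anonymize_directive), contraposes to O(¬anonymize_directive → ¬submit_record); with O(¬anonymize_directive) we get O(¬submit_record).
Premise 6, O(¬revoke_policy → submit_record), contraposes to O(¬submit_record → revoke_policy); with O(¬submit_record) we get O(revoke_policy).
The contrapositive of premise 8 (O(¬hold_funds → ¬revoke_policy)) is O(revoke_policy → hold_funds), and O(revoke_policy) is already established, so O(hold_funds).
Premise 3 is O(¬countersign_prescription → ¬hold_funds); contrapositively O(hold_funds → countersign_prescription). Since O(hold_funds) holds, K gives O(countersign_prescription).
Premise 11, O(¬waive_minutes → ¬countersign_prescription), contraposes to O(countersign_prescription → waive_minutes); with O(countersign_prescription) we get O(waive_minutes).
Premises 4, 7, 10, 13 do not contribute to this derivation.
Thus O(waive_minutes), which is F(¬waive_minutes): ¬waive_minutes is forbidden.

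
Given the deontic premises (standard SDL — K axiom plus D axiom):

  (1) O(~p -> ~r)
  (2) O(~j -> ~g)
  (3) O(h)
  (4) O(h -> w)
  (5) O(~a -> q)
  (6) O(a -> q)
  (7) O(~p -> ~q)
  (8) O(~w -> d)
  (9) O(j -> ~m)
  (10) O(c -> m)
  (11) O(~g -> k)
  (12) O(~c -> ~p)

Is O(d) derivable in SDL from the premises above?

No

Premise 8 is O(~w -> d), but O(~w) is not derivable from the premises, so it does not yield O(d).
No other premise forces O(d). An ideal world satisfying every premise can still have d false, so O(d) is not derivable.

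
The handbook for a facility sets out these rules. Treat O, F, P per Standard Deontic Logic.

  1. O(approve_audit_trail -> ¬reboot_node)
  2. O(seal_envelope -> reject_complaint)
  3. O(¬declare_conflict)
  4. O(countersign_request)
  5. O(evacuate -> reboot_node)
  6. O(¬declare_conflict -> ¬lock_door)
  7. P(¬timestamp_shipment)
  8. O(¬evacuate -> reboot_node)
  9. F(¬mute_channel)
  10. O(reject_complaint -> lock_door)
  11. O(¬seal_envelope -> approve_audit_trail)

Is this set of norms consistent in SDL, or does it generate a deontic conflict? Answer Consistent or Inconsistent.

By case analysis on ¬evacuate: premise 8 gives O(¬evacuate -> reboot_node) and premise 5 gives O(evacuate -> reboot_node), so O(reboot_node) either way.
Premise 1, O(approve_audit_trail -> ¬reboot_node), contraposes to O(reboot_node -> ¬approve_audit_trail); with O(reboot_node) we get O(¬approve_audit_trail).
Premise 11 is O(¬seal_envelope -> approve_audit_trail); contrapositively O(¬approve_audit_trail -> seal_envelope). Since O(¬approve_audit_trail) holds, K gives O(seal_envelope).
With premise 2, O(seal_envelope -> reject_complaint), the K-axiom yields O(reject_complaint).
With premise 10, O(reject_complaint -> lock_door), the K-axiom yields O(lock_door).
Premise 6 is O(¬declare_conflict -> ¬lock_door); contrapositively O(lock_door -> declare_conflict). Since O(lock_door) holds, K gives O(declare_conflict).
But premise 3 directly asserts O(¬declare_conflict).
We now have both O(declare_conflict) and O(¬declare_conflict) — declare_conflict is simultaneously obligatory and forbidden, violating the D-axiom.

Inconsistent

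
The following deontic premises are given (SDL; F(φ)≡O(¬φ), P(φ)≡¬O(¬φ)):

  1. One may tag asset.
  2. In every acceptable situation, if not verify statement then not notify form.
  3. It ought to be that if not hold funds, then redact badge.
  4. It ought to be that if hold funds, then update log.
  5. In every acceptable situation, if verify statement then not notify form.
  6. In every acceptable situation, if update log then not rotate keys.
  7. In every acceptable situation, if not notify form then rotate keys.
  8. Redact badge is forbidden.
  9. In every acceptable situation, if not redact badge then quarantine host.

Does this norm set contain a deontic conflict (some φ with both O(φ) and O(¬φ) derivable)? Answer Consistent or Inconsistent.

Inconsistent

By case analysis on verify_statement: premise 5 gives O(verify_statement → ¬notify_form) and premise 2 gives O(¬verify_statement → ¬notify_form), so O(¬notify_form) either way.
From O(¬notify_form) and premise 7, O(¬notify_form → rotate_keys), we obtain O(rotate_keys).
Premise 6 is O(update_log → ¬rotate_keys); contrapositively O(rotate_keys → ¬update_log). Since O(rotate_keys) holds, K gives O(¬update_log).
Premise 4 is O(hold_funds → update_log); contrapositively O(¬update_log → ¬hold_funds). Since O(¬update_log) holds, K gives O(¬hold_funds).
Premise 3 is O(¬hold_funds → redact_badge); since O(¬hold_funds), deontic closure gives O(redact_badge).
However, F(redact_badge) at premise 8 amounts to O(¬redact_badge).
We now have both O(redact_badge) and O(¬redact_badge) — redact_badge is simultaneously obligatory and forbidden, violating the D-axiom.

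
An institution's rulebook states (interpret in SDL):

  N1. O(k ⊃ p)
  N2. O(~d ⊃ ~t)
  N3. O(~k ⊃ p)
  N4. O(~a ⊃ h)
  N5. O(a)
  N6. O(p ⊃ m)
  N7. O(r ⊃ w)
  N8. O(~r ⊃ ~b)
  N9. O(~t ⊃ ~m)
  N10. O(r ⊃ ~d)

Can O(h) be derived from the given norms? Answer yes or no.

No

Premise 4 is O(~a ⊃ h), but O(~a) is not derivable from the premises, so it does not yield O(h).
No other premise forces O(h). An ideal world satisfying every premise can still have h false, so O(h) is not derivable.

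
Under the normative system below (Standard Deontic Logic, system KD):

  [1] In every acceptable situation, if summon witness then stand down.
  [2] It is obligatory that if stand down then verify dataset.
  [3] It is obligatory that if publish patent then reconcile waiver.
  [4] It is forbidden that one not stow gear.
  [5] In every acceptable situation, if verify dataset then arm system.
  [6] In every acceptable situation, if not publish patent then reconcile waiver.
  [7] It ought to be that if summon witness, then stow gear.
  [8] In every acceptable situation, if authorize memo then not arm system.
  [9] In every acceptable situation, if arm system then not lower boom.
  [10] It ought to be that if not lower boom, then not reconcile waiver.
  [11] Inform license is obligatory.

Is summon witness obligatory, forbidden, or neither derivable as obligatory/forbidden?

Premises 6 and 3 are O(¬publish_patent → reconcile_waiver) and O(publish_patent → reconcile_waiver); every ideal world satisfies ¬publish_patent or publish_patent, so in either case reconcile_waiver holds — hence O(reconcile_waiver).
The contrapositive of premise 10 (O(¬lower_boom → ¬reconcile_waiver)) is O(reconcile_waiver → lower_boom), and O(reconcile_waiver) is already established, so O(lower_boom).
The contrapositive of premise 9 (O(arm_system → ¬lower_boom)) is O(lower_boom → ¬arm_system), and O(lower_boom) is already established, so O(¬arm_system).
Premise 5, O(verify_dataset → arm_system), contraposes to O(¬arm_system → ¬verify_dataset); with O(¬arm_system) we get O(¬verify_dataset).
The contrapositive of premise 2 (O(stand_down → verify_dataset)) is O(¬verify_dataset → ¬stand_down), and O(¬verify_dataset) is already established, so O(¬stand_down).
Premise 1 is O(summon_witness → stand_down); contrapositively O(¬stand_down → ¬summon_witness). Since O(¬stand_down) holds, K gives O(¬summon_witness).
Premises 4, 7, 8, 11 do not contribute to this derivation.
Thus O(¬summon_witness), which is F(summon_witness): summon_witness is forbidden.

Forbidden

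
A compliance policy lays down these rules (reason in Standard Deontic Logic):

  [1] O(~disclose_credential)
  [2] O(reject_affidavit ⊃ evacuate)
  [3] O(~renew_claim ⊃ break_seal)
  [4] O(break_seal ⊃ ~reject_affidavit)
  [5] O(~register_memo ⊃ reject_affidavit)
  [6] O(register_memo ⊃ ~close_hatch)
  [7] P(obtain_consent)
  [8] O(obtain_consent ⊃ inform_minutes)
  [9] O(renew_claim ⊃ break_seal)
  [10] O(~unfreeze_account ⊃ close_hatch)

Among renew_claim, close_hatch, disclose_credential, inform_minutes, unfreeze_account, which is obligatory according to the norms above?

unfreeze_account

Premises 3 and 9 are O(~renew_claim ⊃ break_seal) and O(renew_claim ⊃ break_seal); every ideal world satisfies ~renew_claim or renew_claim, so in either case break_seal holds — hence O(break_seal).
With premise 4, O(break_seal ⊃ ~reject_affidavit), the K-axiom yields O(~reject_affidavit).
The contrapositive of premise 5 (O(~register_memo ⊃ reject_affidavit)) is O(~reject_affidavit ⊃ register_memo), and O(~reject_affidavit) is already established, so O(register_memo).
With premise 6, O(register_memo ⊃ ~close_hatch), the K-axiom yields O(~close_hatch).
The contrapositive of premise 10 (O(~unfreeze_account ⊃ close_hatch)) is O(~close_hatch ⊃ unfreeze_account), and O(~close_hatch) is already established, so O(unfreeze_account).
So O(unfreeze_account) holds — unfreeze_account is obligatory. None of the other listed options is made obligatory by any chain of premises.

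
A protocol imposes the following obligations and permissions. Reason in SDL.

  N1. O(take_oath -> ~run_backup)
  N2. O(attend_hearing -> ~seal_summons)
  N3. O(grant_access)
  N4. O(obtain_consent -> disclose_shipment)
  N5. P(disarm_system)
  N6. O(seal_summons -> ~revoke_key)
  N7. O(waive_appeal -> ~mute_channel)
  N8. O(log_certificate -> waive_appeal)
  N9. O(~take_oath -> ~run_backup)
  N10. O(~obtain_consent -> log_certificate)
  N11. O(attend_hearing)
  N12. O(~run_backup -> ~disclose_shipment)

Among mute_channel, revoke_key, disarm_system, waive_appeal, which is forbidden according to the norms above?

mute_channel

Premises 1 and 9 cover both cases: O(take_oath -> ~run_backup) and O(~take_oath -> ~run_backup). Since take_oath ∨ ~take_oath is a tautology, O(~run_backup) follows.
Applying K to premise 12 (O(~run_backup -> ~disclose_shipment)) and O(~run_backup) yields O(~disclose_shipment).
Premise 4, O(obtain_consent -> disclose_shipment), contraposes to O(~disclose_shipment -> ~obtain_consent); with O(~disclose_shipment) we get O(~obtain_consent).
From O(~obtain_consent) and premise 10, O(~obtain_consent -> log_certificate), we obtain O(log_certificate).
Premise 8 is O(log_certificate -> waive_appeal); since O(log_certificate), deontic closure gives O(waive_appeal).
Applying K to premise 7 (O(waive_appeal -> ~mute_channel)) and O(waive_appeal) yields O(~mute_channel).
So O(~mute_channel) holds, i.e. mute_channel is forbidden. None of the other listed options is forbidden under the premises.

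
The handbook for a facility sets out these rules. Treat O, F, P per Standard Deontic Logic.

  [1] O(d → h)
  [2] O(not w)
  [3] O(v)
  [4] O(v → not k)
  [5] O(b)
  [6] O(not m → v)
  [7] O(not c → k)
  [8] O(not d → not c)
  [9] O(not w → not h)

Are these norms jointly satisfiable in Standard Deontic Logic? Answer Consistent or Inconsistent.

From premise 3 we have O(v).
With premise 4, O(v → not k), the K-axiom yields O(not k).
Premise 7, O(not c → k), contraposes to O(not k → c); with O(not k) we get O(c).
Premise 8, O(not d → not c), contraposes to O(c → d); with O(c) we get O(d).
From O(d) and premise 1, O(d → h), we obtain O(h).
The contrapositive of premise 9 (O(not w → not h)) is O(h → w), and O(h) is already established, so O(w).
Yet premise 2 states O(not w).
We now have both O(w) and O(not w) — w is simultaneously obligatory and forbidden, violating the D-axiom.

Inconsistent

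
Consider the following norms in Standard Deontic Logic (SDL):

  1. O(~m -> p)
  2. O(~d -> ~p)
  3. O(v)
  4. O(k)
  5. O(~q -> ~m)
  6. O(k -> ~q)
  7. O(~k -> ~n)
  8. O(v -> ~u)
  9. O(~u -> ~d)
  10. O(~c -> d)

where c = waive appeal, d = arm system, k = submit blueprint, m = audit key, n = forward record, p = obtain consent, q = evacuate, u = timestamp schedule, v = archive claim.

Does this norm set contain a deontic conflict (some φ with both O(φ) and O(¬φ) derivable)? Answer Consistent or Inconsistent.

From premise 4 we have O(k).
From O(k) and premise 6, O(k -> ~q), we obtain O(~q).
Premise 5 is O(~q -> ~m); since O(~q), deontic closure gives O(~m).
From O(~m) and premise 1, O(~m -> p), we obtain O(p).
The contrapositive of premise 2 (O(~d -> ~p)) is O(p -> d), and O(p) is already established, so O(d).
Premise 9, O(~u -> ~d), contraposes to O(d -> u); with O(d) we get O(u).
The contrapositive of premise 8 (O(v -> ~u)) is O(u -> ~v), and O(u) is already established, so O(~v).
However, premise 3 gives O(v).
We now have both O(~v) and O(v) — v is simultaneously obligatory and forbidden, violating the D-axiom.

Inconsistent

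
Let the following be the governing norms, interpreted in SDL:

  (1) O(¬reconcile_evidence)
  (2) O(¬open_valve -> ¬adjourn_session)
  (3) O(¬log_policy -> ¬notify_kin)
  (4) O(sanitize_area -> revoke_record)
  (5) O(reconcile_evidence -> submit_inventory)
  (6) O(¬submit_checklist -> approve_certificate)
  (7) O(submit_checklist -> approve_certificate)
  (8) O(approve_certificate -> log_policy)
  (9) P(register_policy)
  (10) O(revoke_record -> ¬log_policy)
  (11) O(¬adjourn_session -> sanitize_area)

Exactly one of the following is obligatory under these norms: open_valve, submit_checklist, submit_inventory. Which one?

By case analysis on ¬submit_checklist: premise 6 gives O(¬submit_checklist -> approve_certificate) and premise 7 gives O(submit_checklist -> approve_certificate), so O(approve_certificate) either way.
Premise 8 is O(approve_certificate -> log_policy); since O(approve_certificate), deontic closure gives O(log_policy).
The contrapositive of premise 10 (O(revoke_record -> ¬log_policy)) is O(log_policy -> ¬revoke_record), and O(log_policy) is already established, so O(¬revoke_record).
The contrapositive of premise 4 (O(sanitize_area -> revoke_record)) is O(¬revoke_record -> ¬sanitize_area), and O(¬revoke_record) is already established, so O(¬sanitize_area).
The contrapositive of premise 11 (O(¬adjourn_session -> sanitize_area)) is O(¬sanitize_area -> adjourn_session), and O(¬sanitize_area) is already established, so O(adjourn_session).
Premise 2 is O(¬open_valve -> ¬adjourn_session); contrapositively O(adjourn_session -> open_valve). Since O(adjourn_session) holds, K gives O(open_valve).
So O(open_valve) holds — open_valve is obligatory. None of the other listed options is made obligatory by any chain of premises.

open_valve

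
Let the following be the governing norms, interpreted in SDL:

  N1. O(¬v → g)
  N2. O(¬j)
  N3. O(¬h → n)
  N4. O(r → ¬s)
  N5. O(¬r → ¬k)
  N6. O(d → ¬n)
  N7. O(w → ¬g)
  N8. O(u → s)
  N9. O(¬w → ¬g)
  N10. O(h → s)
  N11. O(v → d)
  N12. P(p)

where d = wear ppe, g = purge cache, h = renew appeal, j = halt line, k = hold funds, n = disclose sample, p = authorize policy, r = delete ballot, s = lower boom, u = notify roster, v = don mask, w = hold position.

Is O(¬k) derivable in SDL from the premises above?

Yes

By case analysis on ¬w: premise 9 gives O(¬w → ¬g) and premise 7 gives O(w → ¬g), so O(¬g) either way.
Premise 1, O(¬v → g), contraposes to O(¬g → v); with O(¬g) we get O(v).
With premise 11, O(v → d), the K-axiom yields O(d).
Premise 6 is O(d → ¬n); since O(d), deontic closure gives O(¬n).
Premise 3, O(¬h → n), contraposes to O(¬n → h); with O(¬n) we get O(h).
Applying K to premise 10 (O(h → s)) and O(h) yields O(s).
Premise 4, O(r → ¬s), contraposes to O(s → ¬r); with O(s) we get O(¬r).
Premise 5 is O(¬r → ¬k); since O(¬r), deontic closure gives O(¬k).
Premises 2, 8, 12 do not contribute to this derivation.
So O(¬k) follows.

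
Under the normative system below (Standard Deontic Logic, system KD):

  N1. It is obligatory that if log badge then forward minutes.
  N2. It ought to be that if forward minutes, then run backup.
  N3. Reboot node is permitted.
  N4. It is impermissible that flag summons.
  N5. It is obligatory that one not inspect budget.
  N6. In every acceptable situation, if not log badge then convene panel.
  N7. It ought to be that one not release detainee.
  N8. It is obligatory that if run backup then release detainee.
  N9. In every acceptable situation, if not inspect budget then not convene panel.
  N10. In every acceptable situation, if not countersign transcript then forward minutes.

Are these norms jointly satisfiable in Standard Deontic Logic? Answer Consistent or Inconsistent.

Premise 5 states O(¬inspect_budget) outright.
Premise 9 is O(¬inspect_budget → ¬convene_panel); since O(¬inspect_budget), deontic closure gives O(¬convene_panel).
Premise 6, O(¬log_badge → convene_panel), contraposes to O(¬convene_panel → log_badge); with O(¬convene_panel) we get O(log_badge).
From O(log_badge) and premise 1, O(log_badge → forward_minutes), we obtain O(forward_minutes).
From O(forward_minutes) and premise 2, O(forward_minutes → run_backup), we obtain O(run_backup).
Premise 8 is O(run_backup → release_detainee); since O(run_backup), deontic closure gives O(release_detainee).
But premise 7 directly asserts O(¬release_detainee).
We now have both O(release_detainee) and O(¬release_detainee) — release_detainee is simultaneously obligatory and forbidden, violating the D-axiom.

Inconsistent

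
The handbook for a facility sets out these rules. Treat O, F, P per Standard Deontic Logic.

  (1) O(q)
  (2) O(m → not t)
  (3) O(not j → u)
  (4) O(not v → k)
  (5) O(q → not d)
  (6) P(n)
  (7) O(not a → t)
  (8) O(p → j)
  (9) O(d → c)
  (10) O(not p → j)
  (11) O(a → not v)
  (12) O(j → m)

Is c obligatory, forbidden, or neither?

Neither

Premise 9 is O(d → c), but O(d) is not derivable from the premises, so it does not yield O(c).
No premise or chain of K-axiom applications forces O(c), and none forces O(not c). So c is neither obligatory nor forbidden under these norms.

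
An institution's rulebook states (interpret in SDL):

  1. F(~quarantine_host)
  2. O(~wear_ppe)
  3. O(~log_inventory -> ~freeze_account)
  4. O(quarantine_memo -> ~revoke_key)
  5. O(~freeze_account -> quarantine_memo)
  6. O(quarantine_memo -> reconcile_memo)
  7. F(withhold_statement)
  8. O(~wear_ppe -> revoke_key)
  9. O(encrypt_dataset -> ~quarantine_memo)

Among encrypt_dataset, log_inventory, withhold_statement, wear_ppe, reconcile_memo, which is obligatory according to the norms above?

From premise 2 we have O(~wear_ppe).
From O(~wear_ppe) and premise 8, O(~wear_ppe -> revoke_key), we obtain O(revoke_key).
Premise 4 is O(quarantine_memo -> ~revoke_key); contrapositively O(revoke_key -> ~quarantine_memo). Since O(revoke_key) holds, K gives O(~quarantine_memo).
Premise 5, O(~freeze_account -> quarantine_memo), contraposes to O(~quarantine_memo -> freeze_account); with O(~quarantine_memo) we get O(freeze_account).
Premise 3 is O(~log_inventory -> ~freeze_account); contrapositively O(freeze_account -> log_inventory). Since O(freeze_account) holds, K gives O(log_inventory).
So O(log_inventory) holds — log_inventory is obligatory. None of the other listed options is made obligatory by any chain of premises.

log_inventory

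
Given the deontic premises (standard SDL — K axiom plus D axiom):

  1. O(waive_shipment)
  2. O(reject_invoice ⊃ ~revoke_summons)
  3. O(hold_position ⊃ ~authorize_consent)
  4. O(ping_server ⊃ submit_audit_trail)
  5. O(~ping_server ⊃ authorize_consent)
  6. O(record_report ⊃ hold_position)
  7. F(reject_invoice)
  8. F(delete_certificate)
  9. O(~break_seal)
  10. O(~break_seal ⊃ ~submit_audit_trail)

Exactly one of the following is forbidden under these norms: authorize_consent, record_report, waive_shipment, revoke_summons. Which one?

Premise 9 gives O(~break_seal).
From O(~break_seal) and premise 10, O(~break_seal ⊃ ~submit_audit_trail), we obtain O(~submit_audit_trail).
Premise 4 is O(ping_server ⊃ submit_audit_trail); contrapositively O(~submit_audit_trail ⊃ ~ping_server). Since O(~submit_audit_trail) holds, K gives O(~ping_server).
Applying K to premise 5 (O(~ping_server ⊃ authorize_consent)) and O(~ping_server) yields O(authorize_consent).
Premise 3 is O(hold_position ⊃ ~authorize_consent); contrapositively O(authorize_consent ⊃ ~hold_position). Since O(authorize_consent) holds, K gives O(~hold_position).
Premise 6 is O(record_report ⊃ hold_position); contrapositively O(~hold_position ⊃ ~record_report). Since O(~hold_position) holds, K gives O(~record_report).
So O(~record_report) holds, i.e. record_report is forbidden. None of the other listed options is forbidden under the premises.

record_report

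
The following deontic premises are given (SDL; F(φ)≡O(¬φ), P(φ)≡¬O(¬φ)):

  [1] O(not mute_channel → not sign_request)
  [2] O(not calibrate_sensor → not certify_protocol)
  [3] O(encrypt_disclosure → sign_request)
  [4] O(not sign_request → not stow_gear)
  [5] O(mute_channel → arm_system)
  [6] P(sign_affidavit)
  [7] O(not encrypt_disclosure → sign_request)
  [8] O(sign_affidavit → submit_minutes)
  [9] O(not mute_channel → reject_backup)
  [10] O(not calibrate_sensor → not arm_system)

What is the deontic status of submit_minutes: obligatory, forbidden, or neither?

Neither

Premise 8 is O(sign_affidavit → submit_minutes), but O(sign_affidavit) is not derivable from the premises (the permission P(sign_affidavit) asserts only not O(not sign_affidavit), not O(sign_affidavit)), so it does not yield O(submit_minutes).
No premise or chain of K-axiom applications forces O(submit_minutes), and none forces O(not submit_minutes). So submit_minutes is neither obligatory nor forbidden under these norms.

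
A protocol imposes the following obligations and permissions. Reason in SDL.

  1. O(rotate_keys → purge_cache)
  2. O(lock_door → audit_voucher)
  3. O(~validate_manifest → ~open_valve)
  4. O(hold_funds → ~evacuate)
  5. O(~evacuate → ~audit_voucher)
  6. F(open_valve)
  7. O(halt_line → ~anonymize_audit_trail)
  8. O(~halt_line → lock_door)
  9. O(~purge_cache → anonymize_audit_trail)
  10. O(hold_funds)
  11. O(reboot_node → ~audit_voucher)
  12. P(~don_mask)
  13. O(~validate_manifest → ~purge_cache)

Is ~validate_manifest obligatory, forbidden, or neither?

Forbidden

From premise 10 we have O(hold_funds).
Premise 4 is O(hold_funds → ~evacuate); since O(hold_funds), deontic closure gives O(~evacuate).
Applying K to premise 5 (O(~evacuate → ~audit_voucher)) and O(~evacuate) yields O(~audit_voucher).
Premise 2 is O(lock_door → audit_voucher); contrapositively O(~audit_voucher → ~lock_door). Since O(~audit_voucher) holds, K gives O(~lock_door).
Premise 8, O(~halt_line → lock_door), contraposes to O(~lock_door → halt_line); with O(~lock_door) we get O(halt_line).
With premise 7, O(halt_line → ~anonymize_audit_trail), the K-axiom yields O(~anonymize_audit_trail).
Premise 9, O(~purge_cache → anonymize_audit_trail), contraposes to O(~anonymize_audit_trail → purge_cache); with O(~anonymize_audit_trail) we get O(purge_cache).
The contrapositive of premise 13 (O(~validate_manifest → ~purge_cache)) is O(purge_cache → validate_manifest), and O(purge_cache) is already established, so O(validate_manifest).
Premises 1, 3, 6, 11, 12 do not contribute to this derivation.
Thus O(validate_manifest), which is F(~validate_manifest): ~validate_manifest is forbidden.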